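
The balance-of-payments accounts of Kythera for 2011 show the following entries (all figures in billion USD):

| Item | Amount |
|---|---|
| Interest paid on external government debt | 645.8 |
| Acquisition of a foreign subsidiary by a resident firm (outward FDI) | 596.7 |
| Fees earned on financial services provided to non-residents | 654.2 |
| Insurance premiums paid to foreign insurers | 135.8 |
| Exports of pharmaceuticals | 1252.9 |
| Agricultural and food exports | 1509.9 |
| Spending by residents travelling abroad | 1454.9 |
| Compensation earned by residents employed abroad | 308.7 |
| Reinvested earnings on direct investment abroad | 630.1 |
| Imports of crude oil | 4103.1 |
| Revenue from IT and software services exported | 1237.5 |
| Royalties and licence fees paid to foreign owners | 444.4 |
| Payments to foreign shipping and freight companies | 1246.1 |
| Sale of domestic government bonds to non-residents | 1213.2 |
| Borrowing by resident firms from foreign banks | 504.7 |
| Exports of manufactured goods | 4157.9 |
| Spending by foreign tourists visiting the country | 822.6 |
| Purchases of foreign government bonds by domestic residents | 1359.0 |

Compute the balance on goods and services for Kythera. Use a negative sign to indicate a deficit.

2250.7

Goods: 4157.9 + 1509.9 + 1252.9 - 4103.1 = 2817.6
Services: -135.8 + 1237.5 + 822.6 - 444.4 + 654.2 - 1246.1 - 1454.9 = -566.9
Trade balance = 2817.6 + (-566.9) = 2250.7
(Excluded from the trade balance — primary income: interest paid on external government debt 645.8, compensation earned by residents employed abroad 308.7, reinvested earnings on direct investment abroad 630.1; financial account: acquisition of a foreign subsidiary by a resident firm (outward FDI) 596.7, sale of domestic government bonds to non-residents 1213.2, borrowing by resident firms from foreign banks 504.7, purchases of foreign government bonds by domestic residents 1359.0.)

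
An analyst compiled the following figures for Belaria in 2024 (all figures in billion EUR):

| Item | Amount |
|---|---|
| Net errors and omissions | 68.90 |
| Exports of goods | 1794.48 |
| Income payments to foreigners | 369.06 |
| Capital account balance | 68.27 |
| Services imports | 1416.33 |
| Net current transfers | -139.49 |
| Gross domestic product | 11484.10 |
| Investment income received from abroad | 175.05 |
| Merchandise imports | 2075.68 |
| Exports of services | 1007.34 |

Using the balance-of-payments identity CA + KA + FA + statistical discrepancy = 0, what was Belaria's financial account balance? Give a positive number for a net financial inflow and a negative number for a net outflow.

886.52

Goods balance = 1794.48 - 2075.68 = -281.20
Services balance = 1007.34 - 1416.33 = -408.99
Trade balance (goods + services) = -281.20 + (-408.99) = -690.19
Net primary income = 175.05 - 369.06 = -194.01
Net secondary income = -139.49
Current account = -690.19 + (-194.01) + (-139.49) = -1023.69
Financial account = -(-1023.69 + 68.27 + 68.90) = 886.52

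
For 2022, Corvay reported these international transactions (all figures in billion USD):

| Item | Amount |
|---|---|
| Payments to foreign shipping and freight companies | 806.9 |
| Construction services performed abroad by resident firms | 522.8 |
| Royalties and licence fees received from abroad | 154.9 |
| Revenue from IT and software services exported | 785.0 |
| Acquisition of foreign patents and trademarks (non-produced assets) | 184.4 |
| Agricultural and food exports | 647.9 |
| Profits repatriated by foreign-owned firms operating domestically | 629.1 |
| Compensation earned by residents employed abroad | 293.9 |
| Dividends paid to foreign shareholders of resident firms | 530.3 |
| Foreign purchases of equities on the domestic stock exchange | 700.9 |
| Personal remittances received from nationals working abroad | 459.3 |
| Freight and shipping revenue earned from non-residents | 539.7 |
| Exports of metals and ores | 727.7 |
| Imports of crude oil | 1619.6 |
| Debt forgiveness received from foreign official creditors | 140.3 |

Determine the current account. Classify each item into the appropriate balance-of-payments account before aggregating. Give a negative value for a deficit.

Goods: -1619.6 + 647.9 + 727.7 = -244.0
Services: 539.7 + 785.0 + 522.8 + 154.9 - 806.9 = 1195.5
Primary income: 293.9 - 629.1 - 530.3 = -865.5
Secondary income: 459.3
Current account = (-244.0) + 1195.5 + (-865.5) + 459.3 = 545.3
(Excluded from the current account — capital account: acquisition of foreign patents and trademarks (non-produced assets) 184.4, debt forgiveness received from foreign official creditors 140.3; financial account: foreign purchases of equities on the domestic stock exchange 700.9.)

545.3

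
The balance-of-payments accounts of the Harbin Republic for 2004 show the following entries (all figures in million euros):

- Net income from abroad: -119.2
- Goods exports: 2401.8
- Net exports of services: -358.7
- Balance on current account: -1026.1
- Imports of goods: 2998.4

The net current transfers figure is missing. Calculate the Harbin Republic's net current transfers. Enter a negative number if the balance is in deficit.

48.4

Current account = goods balance + services balance + net primary income + net secondary income
Sum of the known components = -1074.5
Net current transfers = CA - (known components) = -1026.1 - (-1074.5) = 48.4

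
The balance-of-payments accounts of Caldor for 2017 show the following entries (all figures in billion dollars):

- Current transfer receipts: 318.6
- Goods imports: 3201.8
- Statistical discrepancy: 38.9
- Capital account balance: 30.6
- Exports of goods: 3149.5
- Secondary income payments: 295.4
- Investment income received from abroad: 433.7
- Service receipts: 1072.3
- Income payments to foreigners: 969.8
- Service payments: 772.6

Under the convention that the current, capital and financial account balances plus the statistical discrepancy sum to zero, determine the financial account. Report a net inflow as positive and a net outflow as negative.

Goods balance = 3149.5 - 3201.8 = -52.3
Services balance = 1072.3 - 772.6 = 299.7
Trade balance (goods + services) = -52.3 + 299.7 = 247.4
Net primary income = 433.7 - 969.8 = -536.1
Net secondary income = 318.6 - 295.4 = 23.2
Current account = 247.4 + (-536.1) + 23.2 = -265.5
Financial account = -(-265.5 + 30.6 + 38.9) = 196.0

196.0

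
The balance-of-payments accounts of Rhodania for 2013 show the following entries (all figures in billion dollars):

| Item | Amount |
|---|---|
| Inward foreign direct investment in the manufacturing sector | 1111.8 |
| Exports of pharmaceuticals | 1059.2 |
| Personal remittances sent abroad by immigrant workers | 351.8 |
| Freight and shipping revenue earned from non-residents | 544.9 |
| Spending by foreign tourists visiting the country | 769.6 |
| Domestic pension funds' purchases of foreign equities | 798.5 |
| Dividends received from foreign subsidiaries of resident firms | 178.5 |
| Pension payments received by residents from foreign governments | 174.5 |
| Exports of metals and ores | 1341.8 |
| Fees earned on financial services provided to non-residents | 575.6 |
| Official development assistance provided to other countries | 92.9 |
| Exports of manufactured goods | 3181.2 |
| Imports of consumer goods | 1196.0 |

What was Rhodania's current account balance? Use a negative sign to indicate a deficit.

Goods: 1059.2 + 1341.8 + 3181.2 - 1196.0 = 4386.2
Services: 544.9 + 575.6 + 769.6 = 1890.1
Primary income: 178.5
Secondary income: -92.9 - 351.8 + 174.5 = -270.2
Current account = 4386.2 + 1890.1 + 178.5 + (-270.2) = 6184.6
(Excluded from the current account — financial account: inward foreign direct investment in the manufacturing sector 1111.8, domestic pension funds' purchases of foreign equities 798.5.)

6184.6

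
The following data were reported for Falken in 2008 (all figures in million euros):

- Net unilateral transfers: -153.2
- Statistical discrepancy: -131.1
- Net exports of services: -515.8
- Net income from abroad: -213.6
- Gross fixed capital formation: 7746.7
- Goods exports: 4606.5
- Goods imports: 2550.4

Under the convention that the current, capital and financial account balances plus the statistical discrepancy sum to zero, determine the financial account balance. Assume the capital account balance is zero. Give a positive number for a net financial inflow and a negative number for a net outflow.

-1042.4

Goods balance = 4606.5 - 2550.4 = 2056.1
Services balance = -515.8
Trade balance (goods + services) = 2056.1 + (-515.8) = 1540.3
Net primary income = -213.6
Net secondary income = -153.2
Current account = 1540.3 + (-213.6) + (-153.2) = 1173.5
Financial account = -(1173.5 + (-131.1)) = -1042.4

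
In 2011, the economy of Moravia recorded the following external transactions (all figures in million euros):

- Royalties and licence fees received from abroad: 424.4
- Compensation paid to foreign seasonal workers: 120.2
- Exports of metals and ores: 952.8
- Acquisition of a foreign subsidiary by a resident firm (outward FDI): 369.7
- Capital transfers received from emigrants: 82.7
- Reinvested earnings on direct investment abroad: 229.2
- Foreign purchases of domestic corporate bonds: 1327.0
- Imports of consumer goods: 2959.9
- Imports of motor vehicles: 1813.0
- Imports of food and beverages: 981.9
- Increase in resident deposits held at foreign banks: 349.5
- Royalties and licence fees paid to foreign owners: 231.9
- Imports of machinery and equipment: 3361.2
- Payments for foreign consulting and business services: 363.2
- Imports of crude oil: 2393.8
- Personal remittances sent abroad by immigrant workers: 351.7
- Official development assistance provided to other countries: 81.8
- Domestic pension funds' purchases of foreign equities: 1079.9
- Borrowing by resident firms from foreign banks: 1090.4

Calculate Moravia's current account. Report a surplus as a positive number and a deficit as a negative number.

Goods: -1813.0 - 981.9 - 3361.2 - 2393.8 + 952.8 - 2959.9 = -10557.0
Services: -231.9 - 363.2 + 424.4 = -170.7
Primary income: 229.2 - 120.2 = 109.0
Secondary income: -81.8 - 351.7 = -433.5
Current account = (-10557.0) + (-170.7) + 109.0 + (-433.5) = -11052.2
(Excluded from the current account — financial account: acquisition of a foreign subsidiary by a resident firm (outward FDI) 369.7, foreign purchases of domestic corporate bonds 1327.0, increase in resident deposits held at foreign banks 349.5, domestic pension funds' purchases of foreign equities 1079.9, borrowing by resident firms from foreign banks 1090.4; capital account: capital transfers received from emigrants 82.7.)

-11052.2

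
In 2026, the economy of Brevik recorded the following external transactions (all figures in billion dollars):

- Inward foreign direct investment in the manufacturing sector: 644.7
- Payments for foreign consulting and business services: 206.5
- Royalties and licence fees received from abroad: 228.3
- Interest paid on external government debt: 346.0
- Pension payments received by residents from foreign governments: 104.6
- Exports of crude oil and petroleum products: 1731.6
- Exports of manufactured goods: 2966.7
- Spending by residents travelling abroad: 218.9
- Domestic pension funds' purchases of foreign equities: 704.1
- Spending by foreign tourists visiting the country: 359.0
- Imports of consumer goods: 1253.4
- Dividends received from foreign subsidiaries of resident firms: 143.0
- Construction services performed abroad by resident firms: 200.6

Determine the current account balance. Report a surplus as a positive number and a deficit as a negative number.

3709.0

Goods: 2966.7 - 1253.4 + 1731.6 = 3444.9
Services: 228.3 - 218.9 + 200.6 + 359.0 - 206.5 = 362.5
Primary income: 143.0 - 346.0 = -203.0
Secondary income: 104.6
Current account = 3444.9 + 362.5 + (-203.0) + 104.6 = 3709.0
(Excluded from the current account — financial account: inward foreign direct investment in the manufacturing sector 644.7, domestic pension funds' purchases of foreign equities 704.1.)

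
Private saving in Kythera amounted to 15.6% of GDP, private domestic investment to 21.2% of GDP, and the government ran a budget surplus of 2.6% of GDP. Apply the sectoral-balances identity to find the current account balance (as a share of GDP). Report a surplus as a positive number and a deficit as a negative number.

-3.0

By the sectoral-balances identity, CA = (S_private - I) + (T - G).
Private balance = 15.6 - 21.2 = -5.6
Government balance (T - G) = 2.6
CA = -5.6 + 2.6 = -3.0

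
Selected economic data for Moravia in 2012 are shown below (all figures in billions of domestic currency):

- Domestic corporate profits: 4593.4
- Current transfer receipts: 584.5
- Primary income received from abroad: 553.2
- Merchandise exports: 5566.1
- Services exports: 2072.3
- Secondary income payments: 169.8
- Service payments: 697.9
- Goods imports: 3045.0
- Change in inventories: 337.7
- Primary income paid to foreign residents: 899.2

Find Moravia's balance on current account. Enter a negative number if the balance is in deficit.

3964.2

Goods balance = 5566.1 - 3045.0 = 2521.1
Services balance = 2072.3 - 697.9 = 1374.4
Trade balance (goods + services) = 2521.1 + 1374.4 = 3895.5
Net primary income = 553.2 - 899.2 = -346.0
Net secondary income = 584.5 - 169.8 = 414.7
Current account = 3895.5 + (-346.0) + 414.7 = 3964.2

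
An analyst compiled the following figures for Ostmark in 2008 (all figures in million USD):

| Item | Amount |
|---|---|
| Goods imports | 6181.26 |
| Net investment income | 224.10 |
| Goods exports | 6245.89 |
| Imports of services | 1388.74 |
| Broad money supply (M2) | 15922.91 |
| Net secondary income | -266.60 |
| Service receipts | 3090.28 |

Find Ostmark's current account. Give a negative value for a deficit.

1723.67

Goods balance = 6245.89 - 6181.26 = 64.63
Services balance = 3090.28 - 1388.74 = 1701.54
Trade balance (goods + services) = 64.63 + 1701.54 = 1766.17
Net primary income = 224.10
Net secondary income = -266.60
Current account = 1766.17 + 224.10 + (-266.60) = 1723.67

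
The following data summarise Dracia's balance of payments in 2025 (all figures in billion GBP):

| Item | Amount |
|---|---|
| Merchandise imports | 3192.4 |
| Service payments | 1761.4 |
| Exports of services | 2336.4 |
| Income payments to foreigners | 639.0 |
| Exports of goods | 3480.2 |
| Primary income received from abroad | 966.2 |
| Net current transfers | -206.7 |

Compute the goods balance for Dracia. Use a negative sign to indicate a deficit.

287.8

Goods balance = 3480.2 - 3192.4 = 287.8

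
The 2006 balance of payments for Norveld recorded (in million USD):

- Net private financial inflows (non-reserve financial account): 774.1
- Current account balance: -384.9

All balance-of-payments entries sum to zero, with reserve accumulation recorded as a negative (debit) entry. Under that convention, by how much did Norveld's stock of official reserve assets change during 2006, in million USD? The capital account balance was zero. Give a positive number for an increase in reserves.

Official reserve transactions balance = -((-384.9) + 774.1) = -389.2
An accumulation of reserves is recorded as a debit (negative entry), so the change in the stock of reserves is the negative of that balance.
Change in official reserves = -(-389.2) = 389.2

389.2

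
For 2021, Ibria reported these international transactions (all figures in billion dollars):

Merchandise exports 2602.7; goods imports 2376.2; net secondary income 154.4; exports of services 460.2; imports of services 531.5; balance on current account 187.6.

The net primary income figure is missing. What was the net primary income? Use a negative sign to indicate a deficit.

-122.0

Current account = goods balance + services balance + net primary income + net secondary income
Sum of the known components = 309.6
Net primary income = CA - (known components) = 187.6 - 309.6 = -122.0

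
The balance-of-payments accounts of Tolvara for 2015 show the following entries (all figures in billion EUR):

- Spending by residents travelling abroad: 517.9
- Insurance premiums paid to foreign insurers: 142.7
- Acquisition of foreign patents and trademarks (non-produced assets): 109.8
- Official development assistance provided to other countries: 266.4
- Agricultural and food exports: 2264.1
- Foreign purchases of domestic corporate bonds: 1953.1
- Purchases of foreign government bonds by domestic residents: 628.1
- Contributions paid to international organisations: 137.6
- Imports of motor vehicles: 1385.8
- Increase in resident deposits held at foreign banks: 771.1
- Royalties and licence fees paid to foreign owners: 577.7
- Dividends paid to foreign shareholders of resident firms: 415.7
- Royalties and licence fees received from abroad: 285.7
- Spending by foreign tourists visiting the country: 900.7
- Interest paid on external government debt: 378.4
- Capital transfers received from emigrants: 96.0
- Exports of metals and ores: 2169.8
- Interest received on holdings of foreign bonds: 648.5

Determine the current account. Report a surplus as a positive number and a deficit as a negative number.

Goods: 2169.8 - 1385.8 + 2264.1 = 3048.1
Services: 285.7 - 517.9 + 900.7 - 142.7 - 577.7 = -51.9
Primary income: -415.7 - 378.4 + 648.5 = -145.6
Secondary income: -266.4 - 137.6 = -404.0
Current account = 3048.1 + (-51.9) + (-145.6) + (-404.0) = 2446.6
(Excluded from the current account — capital account: acquisition of foreign patents and trademarks (non-produced assets) 109.8, capital transfers received from emigrants 96.0; financial account: foreign purchases of domestic corporate bonds 1953.1, purchases of foreign government bonds by domestic residents 628.1, increase in resident deposits held at foreign banks 771.1.)

2446.6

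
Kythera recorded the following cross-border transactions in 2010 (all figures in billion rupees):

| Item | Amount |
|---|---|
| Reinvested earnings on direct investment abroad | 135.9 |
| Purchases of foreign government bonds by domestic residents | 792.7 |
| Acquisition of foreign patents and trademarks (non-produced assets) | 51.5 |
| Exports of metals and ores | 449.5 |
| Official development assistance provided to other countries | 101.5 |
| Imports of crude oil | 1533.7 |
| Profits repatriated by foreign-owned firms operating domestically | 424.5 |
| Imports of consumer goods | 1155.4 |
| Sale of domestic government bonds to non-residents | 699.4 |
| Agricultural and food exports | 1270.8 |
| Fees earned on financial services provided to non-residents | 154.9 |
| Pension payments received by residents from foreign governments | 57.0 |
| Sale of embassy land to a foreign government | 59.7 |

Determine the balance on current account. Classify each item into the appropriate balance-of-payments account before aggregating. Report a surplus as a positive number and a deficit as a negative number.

-1147.0

Goods: -1155.4 + 1270.8 - 1533.7 + 449.5 = -968.8
Services: 154.9
Primary income: 135.9 - 424.5 = -288.6
Secondary income: 57.0 - 101.5 = -44.5
Current account = (-968.8) + 154.9 + (-288.6) + (-44.5) = -1147.0
(Excluded from the current account — financial account: purchases of foreign government bonds by domestic residents 792.7, sale of domestic government bonds to non-residents 699.4; capital account: acquisition of foreign patents and trademarks (non-produced assets) 51.5, sale of embassy land to a foreign government 59.7.)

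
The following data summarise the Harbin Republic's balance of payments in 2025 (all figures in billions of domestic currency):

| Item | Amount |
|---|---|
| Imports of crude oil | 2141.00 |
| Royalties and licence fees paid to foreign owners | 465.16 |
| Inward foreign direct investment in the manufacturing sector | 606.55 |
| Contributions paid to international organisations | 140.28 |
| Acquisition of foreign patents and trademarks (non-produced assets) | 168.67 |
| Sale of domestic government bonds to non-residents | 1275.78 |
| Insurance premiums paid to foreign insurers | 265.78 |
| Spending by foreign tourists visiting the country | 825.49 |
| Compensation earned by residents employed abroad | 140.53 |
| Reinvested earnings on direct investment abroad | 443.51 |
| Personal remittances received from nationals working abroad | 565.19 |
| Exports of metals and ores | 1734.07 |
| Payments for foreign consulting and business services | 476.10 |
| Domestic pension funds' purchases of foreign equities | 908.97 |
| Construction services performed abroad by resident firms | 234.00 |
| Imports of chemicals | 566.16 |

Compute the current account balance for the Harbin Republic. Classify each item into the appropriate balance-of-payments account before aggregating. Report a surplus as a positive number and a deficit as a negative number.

-111.69

Goods: 1734.07 - 2141.00 - 566.16 = -973.09
Services: -476.10 - 465.16 + 234.00 - 265.78 + 825.49 = -147.55
Primary income: 443.51 + 140.53 = 584.04
Secondary income: 565.19 - 140.28 = 424.91
Current account = (-973.09) + (-147.55) + 584.04 + 424.91 = -111.69
(Excluded from the current account — financial account: inward foreign direct investment in the manufacturing sector 606.55, sale of domestic government bonds to non-residents 1275.78, domestic pension funds' purchases of foreign equities 908.97; capital account: acquisition of foreign patents and trademarks (non-produced assets) 168.67.)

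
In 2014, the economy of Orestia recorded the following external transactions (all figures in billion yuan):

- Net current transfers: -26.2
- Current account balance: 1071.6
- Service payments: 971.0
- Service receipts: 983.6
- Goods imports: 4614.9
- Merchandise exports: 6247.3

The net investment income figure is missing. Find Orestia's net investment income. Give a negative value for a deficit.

Current account = goods balance + services balance + net primary income + net secondary income
Sum of the known components = 1618.8
Net investment income = CA - (known components) = 1071.6 - 1618.8 = -547.2

-547.2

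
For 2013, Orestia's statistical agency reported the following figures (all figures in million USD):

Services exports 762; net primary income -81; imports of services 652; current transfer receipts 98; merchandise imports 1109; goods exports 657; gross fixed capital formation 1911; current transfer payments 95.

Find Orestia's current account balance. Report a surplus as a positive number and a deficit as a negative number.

-420

Goods balance = 657 - 1109 = -452
Services balance = 762 - 652 = 110
Trade balance (goods + services) = -452 + 110 = -342
Net primary income = -81
Net secondary income = 98 - 95 = 3
Current account = -342 + (-81) + 3 = -420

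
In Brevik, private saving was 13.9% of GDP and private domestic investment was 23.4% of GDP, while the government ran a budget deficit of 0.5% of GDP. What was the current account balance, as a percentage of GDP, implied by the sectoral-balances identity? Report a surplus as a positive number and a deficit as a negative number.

-10.0

By the sectoral-balances identity, CA = (S_private - I) + (T - G).
Private balance = 13.9 - 23.4 = -9.5
Government balance (T - G) = -0.5
CA = -9.5 + (-0.5) = -10.0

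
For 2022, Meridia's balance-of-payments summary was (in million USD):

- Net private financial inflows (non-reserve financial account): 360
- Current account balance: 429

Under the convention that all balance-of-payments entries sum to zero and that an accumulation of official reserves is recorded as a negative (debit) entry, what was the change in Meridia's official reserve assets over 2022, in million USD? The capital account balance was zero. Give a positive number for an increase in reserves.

789

Official reserve transactions balance = -(429 + 360) = -789
An accumulation of reserves is recorded as a debit (negative entry), so the change in the stock of reserves is the negative of that balance.
Change in official reserves = -(-789) = 789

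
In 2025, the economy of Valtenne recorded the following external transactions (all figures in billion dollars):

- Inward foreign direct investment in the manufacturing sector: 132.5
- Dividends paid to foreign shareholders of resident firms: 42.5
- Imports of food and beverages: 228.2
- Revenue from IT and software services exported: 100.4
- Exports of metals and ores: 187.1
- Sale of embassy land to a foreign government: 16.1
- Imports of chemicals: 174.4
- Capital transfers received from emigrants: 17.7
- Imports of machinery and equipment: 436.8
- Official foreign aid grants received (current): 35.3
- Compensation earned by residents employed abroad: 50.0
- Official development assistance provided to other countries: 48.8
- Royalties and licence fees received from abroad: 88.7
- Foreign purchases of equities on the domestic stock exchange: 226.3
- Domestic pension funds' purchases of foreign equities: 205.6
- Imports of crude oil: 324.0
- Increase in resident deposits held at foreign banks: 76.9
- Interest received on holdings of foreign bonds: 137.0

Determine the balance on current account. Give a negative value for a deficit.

Goods: -228.2 + 187.1 - 174.4 - 436.8 - 324.0 = -976.3
Services: 88.7 + 100.4 = 189.1
Primary income: 50.0 + 137.0 - 42.5 = 144.5
Secondary income: -48.8 + 35.3 = -13.5
Current account = (-976.3) + 189.1 + 144.5 + (-13.5) = -656.2
(Excluded from the current account — financial account: inward foreign direct investment in the manufacturing sector 132.5, foreign purchases of equities on the domestic stock exchange 226.3, domestic pension funds' purchases of foreign equities 205.6, increase in resident deposits held at foreign banks 76.9; capital account: sale of embassy land to a foreign government 16.1, capital transfers received from emigrants 17.7.)

-656.2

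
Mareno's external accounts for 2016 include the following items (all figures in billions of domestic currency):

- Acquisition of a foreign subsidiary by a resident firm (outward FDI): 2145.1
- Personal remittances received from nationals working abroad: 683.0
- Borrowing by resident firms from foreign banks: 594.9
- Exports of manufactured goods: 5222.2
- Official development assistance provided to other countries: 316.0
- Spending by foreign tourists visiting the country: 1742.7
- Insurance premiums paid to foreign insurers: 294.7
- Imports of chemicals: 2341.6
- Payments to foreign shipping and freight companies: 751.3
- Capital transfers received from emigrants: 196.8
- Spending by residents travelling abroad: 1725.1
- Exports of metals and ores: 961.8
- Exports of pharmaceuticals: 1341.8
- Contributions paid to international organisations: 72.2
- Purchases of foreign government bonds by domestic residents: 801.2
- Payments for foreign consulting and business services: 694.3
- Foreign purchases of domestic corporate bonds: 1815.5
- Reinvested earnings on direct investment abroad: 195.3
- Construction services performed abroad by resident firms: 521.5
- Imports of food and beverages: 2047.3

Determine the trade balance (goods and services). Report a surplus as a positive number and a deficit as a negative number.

1935.7

Goods: -2341.6 + 961.8 - 2047.3 + 1341.8 + 5222.2 = 3136.9
Services: -694.3 + 1742.7 - 751.3 - 294.7 + 521.5 - 1725.1 = -1201.2
Trade balance = 3136.9 + (-1201.2) = 1935.7
(Excluded from the trade balance — financial account: acquisition of a foreign subsidiary by a resident firm (outward FDI) 2145.1, borrowing by resident firms from foreign banks 594.9, purchases of foreign government bonds by domestic residents 801.2, foreign purchases of domestic corporate bonds 1815.5; secondary income: personal remittances received from nationals working abroad 683.0, official development assistance provided to other countries 316.0, contributions paid to international organisations 72.2; capital account: capital transfers received from emigrants 196.8; primary income: reinvested earnings on direct investment abroad 195.3.)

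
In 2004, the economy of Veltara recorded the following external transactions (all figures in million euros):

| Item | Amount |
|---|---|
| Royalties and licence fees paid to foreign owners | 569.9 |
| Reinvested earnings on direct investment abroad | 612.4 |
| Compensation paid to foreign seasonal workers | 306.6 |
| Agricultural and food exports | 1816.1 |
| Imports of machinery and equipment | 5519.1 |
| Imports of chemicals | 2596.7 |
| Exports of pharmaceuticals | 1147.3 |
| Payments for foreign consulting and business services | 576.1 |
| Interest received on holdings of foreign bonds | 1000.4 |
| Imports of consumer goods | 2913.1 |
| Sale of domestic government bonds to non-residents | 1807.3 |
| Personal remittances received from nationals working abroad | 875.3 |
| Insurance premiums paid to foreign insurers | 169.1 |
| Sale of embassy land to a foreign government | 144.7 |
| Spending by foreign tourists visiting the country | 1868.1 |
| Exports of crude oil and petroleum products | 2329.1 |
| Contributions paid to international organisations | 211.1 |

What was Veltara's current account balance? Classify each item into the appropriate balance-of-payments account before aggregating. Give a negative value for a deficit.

Goods: -2913.1 + 2329.1 + 1147.3 + 1816.1 - 5519.1 - 2596.7 = -5736.4
Services: -569.9 - 576.1 - 169.1 + 1868.1 = 553.0
Primary income: 1000.4 + 612.4 - 306.6 = 1306.2
Secondary income: 875.3 - 211.1 = 664.2
Current account = (-5736.4) + 553.0 + 1306.2 + 664.2 = -3213.0
(Excluded from the current account — financial account: sale of domestic government bonds to non-residents 1807.3; capital account: sale of embassy land to a foreign government 144.7.)

-3213.0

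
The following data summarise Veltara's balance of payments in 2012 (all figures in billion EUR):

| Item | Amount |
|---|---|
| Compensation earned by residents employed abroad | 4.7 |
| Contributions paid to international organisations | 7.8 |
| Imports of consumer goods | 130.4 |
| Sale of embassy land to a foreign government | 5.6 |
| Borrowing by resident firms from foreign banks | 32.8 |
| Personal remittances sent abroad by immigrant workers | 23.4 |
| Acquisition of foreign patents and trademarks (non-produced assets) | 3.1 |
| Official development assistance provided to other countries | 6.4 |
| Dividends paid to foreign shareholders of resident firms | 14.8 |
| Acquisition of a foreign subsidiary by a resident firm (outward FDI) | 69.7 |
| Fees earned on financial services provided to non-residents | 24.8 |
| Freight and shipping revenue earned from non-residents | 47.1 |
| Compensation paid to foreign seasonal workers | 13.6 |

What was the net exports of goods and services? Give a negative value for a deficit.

-58.5

Goods: -130.4
Services: 24.8 + 47.1 = 71.9
Trade balance = -130.4 + 71.9 = -58.5
(Excluded from the trade balance — primary income: compensation earned by residents employed abroad 4.7, dividends paid to foreign shareholders of resident firms 14.8, compensation paid to foreign seasonal workers 13.6; secondary income: contributions paid to international organisations 7.8, personal remittances sent abroad by immigrant workers 23.4, official development assistance provided to other countries 6.4; capital account: sale of embassy land to a foreign government 5.6, acquisition of foreign patents and trademarks (non-produced assets) 3.1; financial account: borrowing by resident firms from foreign banks 32.8, acquisition of a foreign subsidiary by a resident firm (outward FDI) 69.7.)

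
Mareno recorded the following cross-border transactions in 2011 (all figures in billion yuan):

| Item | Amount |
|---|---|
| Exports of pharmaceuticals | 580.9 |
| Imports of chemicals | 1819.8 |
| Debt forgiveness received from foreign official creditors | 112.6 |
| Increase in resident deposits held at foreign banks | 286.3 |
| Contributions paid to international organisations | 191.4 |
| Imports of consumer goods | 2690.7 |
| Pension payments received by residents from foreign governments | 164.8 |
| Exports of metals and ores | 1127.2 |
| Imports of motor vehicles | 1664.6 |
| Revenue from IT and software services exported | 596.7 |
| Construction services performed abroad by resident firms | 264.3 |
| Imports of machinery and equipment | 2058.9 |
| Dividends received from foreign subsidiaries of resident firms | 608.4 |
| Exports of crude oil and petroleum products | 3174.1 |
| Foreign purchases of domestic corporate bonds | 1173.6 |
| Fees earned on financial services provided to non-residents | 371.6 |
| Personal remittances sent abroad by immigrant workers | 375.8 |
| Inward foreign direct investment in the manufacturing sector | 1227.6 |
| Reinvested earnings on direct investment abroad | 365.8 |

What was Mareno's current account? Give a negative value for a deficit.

-1547.4

Goods: 580.9 - 2690.7 - 2058.9 + 1127.2 + 3174.1 - 1664.6 - 1819.8 = -3351.8
Services: 264.3 + 596.7 + 371.6 = 1232.6
Primary income: 365.8 + 608.4 = 974.2
Secondary income: -375.8 - 191.4 + 164.8 = -402.4
Current account = (-3351.8) + 1232.6 + 974.2 + (-402.4) = -1547.4
(Excluded from the current account — capital account: debt forgiveness received from foreign official creditors 112.6; financial account: increase in resident deposits held at foreign banks 286.3, foreign purchases of domestic corporate bonds 1173.6, inward foreign direct investment in the manufacturing sector 1227.6.)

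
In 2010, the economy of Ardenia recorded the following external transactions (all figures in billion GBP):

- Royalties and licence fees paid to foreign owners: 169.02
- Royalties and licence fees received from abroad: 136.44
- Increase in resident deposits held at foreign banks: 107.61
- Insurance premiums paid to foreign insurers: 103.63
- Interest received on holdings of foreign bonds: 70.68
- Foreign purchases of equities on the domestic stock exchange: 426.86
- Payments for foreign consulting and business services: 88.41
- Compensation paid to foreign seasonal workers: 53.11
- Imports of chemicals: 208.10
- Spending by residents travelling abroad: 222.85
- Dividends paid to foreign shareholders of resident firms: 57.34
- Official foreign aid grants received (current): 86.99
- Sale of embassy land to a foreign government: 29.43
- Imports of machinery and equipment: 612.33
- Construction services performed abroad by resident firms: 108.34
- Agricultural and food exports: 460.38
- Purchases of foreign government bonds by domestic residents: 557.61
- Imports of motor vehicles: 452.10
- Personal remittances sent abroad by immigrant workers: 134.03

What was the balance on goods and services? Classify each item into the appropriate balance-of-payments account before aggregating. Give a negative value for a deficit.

Goods: -208.10 - 612.33 + 460.38 - 452.10 = -812.15
Services: -222.85 + 108.34 - 169.02 + 136.44 - 103.63 - 88.41 = -339.13
Trade balance = -812.15 + (-339.13) = -1151.28
(Excluded from the trade balance — financial account: increase in resident deposits held at foreign banks 107.61, foreign purchases of equities on the domestic stock exchange 426.86, purchases of foreign government bonds by domestic residents 557.61; primary income: interest received on holdings of foreign bonds 70.68, compensation paid to foreign seasonal workers 53.11, dividends paid to foreign shareholders of resident firms 57.34; secondary income: official foreign aid grants received (current) 86.99, personal remittances sent abroad by immigrant workers 134.03; capital account: sale of embassy land to a foreign government 29.43.)

-1151.28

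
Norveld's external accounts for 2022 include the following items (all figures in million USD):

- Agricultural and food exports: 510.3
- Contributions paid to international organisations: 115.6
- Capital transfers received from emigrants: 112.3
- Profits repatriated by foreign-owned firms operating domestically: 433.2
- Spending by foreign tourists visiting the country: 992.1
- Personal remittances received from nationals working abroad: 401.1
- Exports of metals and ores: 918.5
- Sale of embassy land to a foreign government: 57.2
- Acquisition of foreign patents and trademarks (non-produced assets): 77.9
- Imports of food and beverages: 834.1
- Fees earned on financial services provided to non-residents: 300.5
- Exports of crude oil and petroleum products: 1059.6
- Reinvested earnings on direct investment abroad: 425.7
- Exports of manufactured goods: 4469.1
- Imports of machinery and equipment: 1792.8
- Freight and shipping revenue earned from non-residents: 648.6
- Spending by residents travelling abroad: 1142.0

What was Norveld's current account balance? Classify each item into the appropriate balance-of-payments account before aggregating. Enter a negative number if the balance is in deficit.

5407.8

Goods: 918.5 + 1059.6 - 1792.8 + 4469.1 + 510.3 - 834.1 = 4330.6
Services: 648.6 + 992.1 - 1142.0 + 300.5 = 799.2
Primary income: -433.2 + 425.7 = -7.5
Secondary income: -115.6 + 401.1 = 285.5
Current account = 4330.6 + 799.2 + (-7.5) + 285.5 = 5407.8
(Excluded from the current account — capital account: capital transfers received from emigrants 112.3, sale of embassy land to a foreign government 57.2, acquisition of foreign patents and trademarks (non-produced assets) 77.9.)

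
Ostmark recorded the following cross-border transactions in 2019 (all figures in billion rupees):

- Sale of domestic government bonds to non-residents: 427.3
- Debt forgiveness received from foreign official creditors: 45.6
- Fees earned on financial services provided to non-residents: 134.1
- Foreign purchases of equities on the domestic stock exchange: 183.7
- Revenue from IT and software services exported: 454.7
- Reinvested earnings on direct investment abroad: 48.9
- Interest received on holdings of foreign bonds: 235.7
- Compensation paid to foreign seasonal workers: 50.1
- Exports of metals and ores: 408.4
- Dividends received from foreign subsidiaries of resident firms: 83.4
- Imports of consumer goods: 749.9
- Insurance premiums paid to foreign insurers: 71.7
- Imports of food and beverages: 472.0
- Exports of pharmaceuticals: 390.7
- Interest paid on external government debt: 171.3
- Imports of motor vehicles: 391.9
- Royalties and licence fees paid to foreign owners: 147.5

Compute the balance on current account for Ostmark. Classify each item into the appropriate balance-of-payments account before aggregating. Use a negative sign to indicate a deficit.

-298.5

Goods: -472.0 + 408.4 + 390.7 - 391.9 - 749.9 = -814.7
Services: -147.5 + 134.1 + 454.7 - 71.7 = 369.6
Primary income: -50.1 + 235.7 - 171.3 + 48.9 + 83.4 = 146.6
Current account = (-814.7) + 369.6 + 146.6 = -298.5
(Excluded from the current account — financial account: sale of domestic government bonds to non-residents 427.3, foreign purchases of equities on the domestic stock exchange 183.7; capital account: debt forgiveness received from foreign official creditors 45.6.)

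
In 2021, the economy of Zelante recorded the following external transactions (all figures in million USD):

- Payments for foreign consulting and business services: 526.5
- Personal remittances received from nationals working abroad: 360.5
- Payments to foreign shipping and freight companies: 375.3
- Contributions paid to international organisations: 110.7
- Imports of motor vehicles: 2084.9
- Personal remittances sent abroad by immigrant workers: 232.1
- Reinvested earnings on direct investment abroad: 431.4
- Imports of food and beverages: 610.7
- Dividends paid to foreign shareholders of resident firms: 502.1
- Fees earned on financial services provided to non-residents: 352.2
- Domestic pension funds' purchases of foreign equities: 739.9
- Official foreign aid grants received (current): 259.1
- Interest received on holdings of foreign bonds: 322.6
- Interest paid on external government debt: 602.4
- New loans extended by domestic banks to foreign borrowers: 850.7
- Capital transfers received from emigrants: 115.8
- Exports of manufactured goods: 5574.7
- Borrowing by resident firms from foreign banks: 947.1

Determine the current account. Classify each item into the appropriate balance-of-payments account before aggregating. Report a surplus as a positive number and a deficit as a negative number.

2255.8

Goods: -2084.9 + 5574.7 - 610.7 = 2879.1
Services: 352.2 - 526.5 - 375.3 = -549.6
Primary income: -502.1 + 322.6 + 431.4 - 602.4 = -350.5
Secondary income: 259.1 - 232.1 - 110.7 + 360.5 = 276.8
Current account = 2879.1 + (-549.6) + (-350.5) + 276.8 = 2255.8
(Excluded from the current account — financial account: domestic pension funds' purchases of foreign equities 739.9, new loans extended by domestic banks to foreign borrowers 850.7, borrowing by resident firms from foreign banks 947.1; capital account: capital transfers received from emigrants 115.8.)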